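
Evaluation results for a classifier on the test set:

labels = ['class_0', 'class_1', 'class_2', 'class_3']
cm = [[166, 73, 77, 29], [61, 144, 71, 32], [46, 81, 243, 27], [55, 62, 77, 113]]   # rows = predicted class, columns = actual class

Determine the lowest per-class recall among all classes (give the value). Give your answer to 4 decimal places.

Per-class recall (TP/(TP+FN)):
  class_0: TP=166, FN=61+46+55=162 → 166/328 = 0.50610
  class_1: TP=144, FN=73+81+62=216 → 144/360 = 0.40000
  class_2: TP=243, FN=77+71+77=225 → 243/468 = 0.51923
  class_3: TP=113, FN=29+32+27=88 → 113/201 = 0.56219
Lowest is class 'class_1' with recall = 0.4000.

0.4000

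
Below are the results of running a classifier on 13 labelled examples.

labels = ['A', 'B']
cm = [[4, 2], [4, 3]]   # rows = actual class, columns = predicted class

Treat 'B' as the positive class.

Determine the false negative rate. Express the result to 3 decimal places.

0.571

FNR = FN/(FN+TP) = 4/(4+3) = 0.571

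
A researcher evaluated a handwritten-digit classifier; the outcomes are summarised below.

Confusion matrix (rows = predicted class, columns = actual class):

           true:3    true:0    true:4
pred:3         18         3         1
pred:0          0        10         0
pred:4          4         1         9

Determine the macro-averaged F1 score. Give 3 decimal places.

0.801

Per-class F1 score (2·TP/(2·TP+FP+FN)):
  3: TP=18, FP=3+1=4, FN=0+4=4 → 36/44 = 0.8182
  0: TP=10, FP=0+0=0, FN=3+1=4 → 20/24 = 0.8333
  4: TP=9, FP=4+1=5, FN=1+0=1 → 18/24 = 0.7500
Macro-F1 score = mean = (0.8182 + 0.8333 + 0.7500) / 3 = 0.801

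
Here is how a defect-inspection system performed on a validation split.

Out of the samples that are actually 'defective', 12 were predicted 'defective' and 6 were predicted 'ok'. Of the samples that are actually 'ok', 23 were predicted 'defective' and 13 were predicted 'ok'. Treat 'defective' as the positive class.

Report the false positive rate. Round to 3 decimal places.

0.639

FPR = FP/(FP+TN) = 23/(23+13) = 0.639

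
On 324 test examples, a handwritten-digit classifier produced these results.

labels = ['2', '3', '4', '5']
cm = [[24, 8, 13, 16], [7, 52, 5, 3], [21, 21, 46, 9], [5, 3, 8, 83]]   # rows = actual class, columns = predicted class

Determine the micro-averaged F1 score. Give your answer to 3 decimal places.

0.633

Micro-averaging pools counts across classes: ΣTP=205, ΣFP=119, ΣFN=119.
Micro-F1 score = 2·TP/(2·TP+FP+FN) on pooled counts = 0.633 (equals overall accuracy in single-label multiclass).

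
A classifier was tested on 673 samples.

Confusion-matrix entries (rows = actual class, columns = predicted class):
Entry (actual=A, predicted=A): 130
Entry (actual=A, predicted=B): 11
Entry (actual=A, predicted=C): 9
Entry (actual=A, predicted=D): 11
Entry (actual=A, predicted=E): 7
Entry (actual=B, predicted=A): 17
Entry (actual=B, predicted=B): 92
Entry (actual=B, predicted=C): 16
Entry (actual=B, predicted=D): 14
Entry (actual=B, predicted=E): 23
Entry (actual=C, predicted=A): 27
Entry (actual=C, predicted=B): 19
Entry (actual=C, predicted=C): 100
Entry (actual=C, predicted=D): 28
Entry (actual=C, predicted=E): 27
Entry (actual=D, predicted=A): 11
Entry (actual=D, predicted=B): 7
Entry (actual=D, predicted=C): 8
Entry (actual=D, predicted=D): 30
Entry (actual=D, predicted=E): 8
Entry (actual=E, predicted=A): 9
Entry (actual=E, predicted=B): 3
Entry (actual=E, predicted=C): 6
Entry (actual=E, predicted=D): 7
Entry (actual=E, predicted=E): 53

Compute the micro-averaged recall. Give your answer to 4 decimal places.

Micro-averaging pools counts across classes: ΣTP=405, ΣFP=268, ΣFN=268.
Micro-recall = TP/(TP+FN) on pooled counts = 0.6018 (equals overall accuracy in single-label multiclass).

0.6018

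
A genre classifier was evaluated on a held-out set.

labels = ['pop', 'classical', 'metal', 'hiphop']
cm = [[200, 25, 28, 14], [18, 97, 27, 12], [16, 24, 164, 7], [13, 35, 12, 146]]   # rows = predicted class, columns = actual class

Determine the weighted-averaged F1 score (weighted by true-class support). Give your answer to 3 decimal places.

0.721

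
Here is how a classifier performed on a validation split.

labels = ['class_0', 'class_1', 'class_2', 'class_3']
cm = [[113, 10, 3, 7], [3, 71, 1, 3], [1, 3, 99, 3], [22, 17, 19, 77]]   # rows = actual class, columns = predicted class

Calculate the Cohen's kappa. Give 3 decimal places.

0.728

Observed agreement pₒ = trace/N = 360/452 = 0.7965
Expected agreement pₑ = Σ (rowᵢ·colᵢ)/N² = (133·139 + 78·101 + 106·122 + 135·90)/452² = 0.2518
κ = (pₒ − pₑ)/(1 − pₑ) = (0.7965 − 0.2518)/(1 − 0.2518) = 0.728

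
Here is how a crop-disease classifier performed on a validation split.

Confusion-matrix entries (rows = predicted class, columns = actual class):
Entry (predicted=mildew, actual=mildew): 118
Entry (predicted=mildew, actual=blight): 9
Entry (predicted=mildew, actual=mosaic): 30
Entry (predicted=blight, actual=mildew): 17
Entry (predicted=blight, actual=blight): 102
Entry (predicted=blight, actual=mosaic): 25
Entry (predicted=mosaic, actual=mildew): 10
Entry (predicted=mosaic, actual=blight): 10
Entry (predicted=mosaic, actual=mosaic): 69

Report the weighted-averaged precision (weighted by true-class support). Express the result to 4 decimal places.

Per-class precision (TP/(TP+FP)):
  mildew: TP=118, FP=9+30=39 → 118/157 = 0.75159
  blight: TP=102, FP=17+25=42 → 102/144 = 0.70833
  mosaic: TP=69, FP=10+10=20 → 69/89 = 0.77528
Weighted-precision = Σ (supportᵢ/N)·precisionᵢ with N=390: (145/390)·0.75159 + (121/390)·0.70833 + (124/390)·0.77528 = 0.7457

0.7457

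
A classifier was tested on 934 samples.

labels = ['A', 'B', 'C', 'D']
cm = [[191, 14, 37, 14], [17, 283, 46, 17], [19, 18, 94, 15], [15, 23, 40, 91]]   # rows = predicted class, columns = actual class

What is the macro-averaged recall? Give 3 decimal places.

Per-class recall (TP/(TP+FN)):
  A: TP=191, FN=17+19+15=51 → 191/242 = 0.7893
  B: TP=283, FN=14+18+23=55 → 283/338 = 0.8373
  C: TP=94, FN=37+46+40=123 → 94/217 = 0.4332
  D: TP=91, FN=14+17+15=46 → 91/137 = 0.6642
Macro-recall = mean = (0.7893 + 0.8373 + 0.4332 + 0.6642) / 4 = 0.681

0.681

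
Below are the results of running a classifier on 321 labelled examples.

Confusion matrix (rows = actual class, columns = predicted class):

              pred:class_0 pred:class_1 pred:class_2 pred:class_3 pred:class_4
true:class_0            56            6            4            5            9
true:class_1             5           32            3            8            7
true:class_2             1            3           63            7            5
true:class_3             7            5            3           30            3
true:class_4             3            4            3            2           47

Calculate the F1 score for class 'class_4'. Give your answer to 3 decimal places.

Treat 'class_4' as positive and all other classes as negative.
F1 score = 2·TP/(2·TP+FP+FN).
class_4: TP=47, FP=9+7+5+3=24, FN=3+4+3+2=12 → 94/130 = 0.7231

0.723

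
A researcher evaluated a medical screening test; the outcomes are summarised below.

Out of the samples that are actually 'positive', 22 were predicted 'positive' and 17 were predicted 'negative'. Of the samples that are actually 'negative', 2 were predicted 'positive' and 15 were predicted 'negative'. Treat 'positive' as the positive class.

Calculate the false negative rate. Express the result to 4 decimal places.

0.4359

FNR = FN/(FN+TP) = 17/(17+22) = 0.4359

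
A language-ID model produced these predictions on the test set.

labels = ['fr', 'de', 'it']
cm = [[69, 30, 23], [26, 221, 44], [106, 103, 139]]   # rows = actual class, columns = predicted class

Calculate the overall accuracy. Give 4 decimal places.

Accuracy = trace / total = (69+221+139=429) / 761 = 429/761 = 0.5637

0.5637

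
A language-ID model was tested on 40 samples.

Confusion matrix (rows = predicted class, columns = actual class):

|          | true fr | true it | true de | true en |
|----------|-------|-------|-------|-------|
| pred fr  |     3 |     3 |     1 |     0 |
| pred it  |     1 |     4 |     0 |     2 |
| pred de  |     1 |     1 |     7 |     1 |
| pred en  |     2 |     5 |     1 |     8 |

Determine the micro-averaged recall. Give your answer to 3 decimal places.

Micro-averaging pools counts across classes: ΣTP=22, ΣFP=18, ΣFN=18.
Micro-recall = TP/(TP+FN) on pooled counts = 0.550 (equals overall accuracy in single-label multiclass).

0.550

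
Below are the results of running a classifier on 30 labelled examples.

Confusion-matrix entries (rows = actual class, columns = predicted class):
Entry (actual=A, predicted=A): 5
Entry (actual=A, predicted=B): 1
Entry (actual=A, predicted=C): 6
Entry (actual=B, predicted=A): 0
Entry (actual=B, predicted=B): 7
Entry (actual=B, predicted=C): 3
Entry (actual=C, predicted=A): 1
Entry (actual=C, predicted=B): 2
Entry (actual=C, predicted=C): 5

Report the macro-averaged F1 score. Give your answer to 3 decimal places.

Per-class F1 score (2·TP/(2·TP+FP+FN)):
  A: TP=5, FP=0+1=1, FN=1+6=7 → 10/18 = 0.5556
  B: TP=7, FP=1+2=3, FN=0+3=3 → 14/20 = 0.7000
  C: TP=5, FP=6+3=9, FN=1+2=3 → 10/22 = 0.4545
Macro-F1 score = mean = (0.5556 + 0.7000 + 0.4545) / 3 = 0.570

0.570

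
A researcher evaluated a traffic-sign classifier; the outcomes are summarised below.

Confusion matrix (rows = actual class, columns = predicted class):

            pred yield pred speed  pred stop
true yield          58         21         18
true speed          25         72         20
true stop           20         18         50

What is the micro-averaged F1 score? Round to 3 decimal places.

Micro-averaging pools counts across classes: ΣTP=180, ΣFP=122, ΣFN=122.
Micro-F1 score = 2·TP/(2·TP+FP+FN) on pooled counts = 0.596 (equals overall accuracy in single-label multiclass).

0.596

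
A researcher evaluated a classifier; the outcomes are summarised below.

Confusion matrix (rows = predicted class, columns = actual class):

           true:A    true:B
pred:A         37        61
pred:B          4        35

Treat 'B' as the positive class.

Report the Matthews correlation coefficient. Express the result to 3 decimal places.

0.271

MCC = (TP·TN − FP·FN) / √((TP+FP)(TP+FN)(TN+FP)(TN+FN))
Numerator = 35·37 − 4·61 = 1051
Denominator = √(39·96·41·98) = √15043392 = 3878.5812
MCC = 1051 / 3878.5812 = 0.271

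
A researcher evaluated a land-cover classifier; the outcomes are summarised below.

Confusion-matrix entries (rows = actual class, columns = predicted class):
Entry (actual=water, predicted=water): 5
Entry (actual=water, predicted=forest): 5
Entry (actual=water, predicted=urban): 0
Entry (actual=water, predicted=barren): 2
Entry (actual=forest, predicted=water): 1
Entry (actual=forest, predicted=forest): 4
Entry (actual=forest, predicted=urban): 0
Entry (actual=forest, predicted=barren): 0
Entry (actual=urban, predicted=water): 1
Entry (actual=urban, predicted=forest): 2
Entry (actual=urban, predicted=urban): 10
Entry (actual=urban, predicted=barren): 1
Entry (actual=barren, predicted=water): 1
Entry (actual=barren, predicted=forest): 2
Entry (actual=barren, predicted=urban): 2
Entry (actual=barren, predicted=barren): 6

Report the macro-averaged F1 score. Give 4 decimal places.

Per-class F1 score (2·TP/(2·TP+FP+FN)):
  water: TP=5, FP=1+1+1=3, FN=5+0+2=7 → 10/20 = 0.50000
  forest: TP=4, FP=5+2+2=9, FN=1+0+0=1 → 8/18 = 0.44444
  urban: TP=10, FP=0+0+2=2, FN=1+2+1=4 → 20/26 = 0.76923
  barren: TP=6, FP=2+0+1=3, FN=1+2+2=5 → 12/20 = 0.60000
Macro-F1 score = mean = (0.50000 + 0.44444 + 0.76923 + 0.60000) / 4 = 0.5784

0.5784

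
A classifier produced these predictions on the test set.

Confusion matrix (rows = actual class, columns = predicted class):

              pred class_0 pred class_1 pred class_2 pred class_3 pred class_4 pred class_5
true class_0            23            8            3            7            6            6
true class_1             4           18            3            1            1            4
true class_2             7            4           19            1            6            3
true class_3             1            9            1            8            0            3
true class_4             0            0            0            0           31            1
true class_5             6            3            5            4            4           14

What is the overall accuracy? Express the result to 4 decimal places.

0.5280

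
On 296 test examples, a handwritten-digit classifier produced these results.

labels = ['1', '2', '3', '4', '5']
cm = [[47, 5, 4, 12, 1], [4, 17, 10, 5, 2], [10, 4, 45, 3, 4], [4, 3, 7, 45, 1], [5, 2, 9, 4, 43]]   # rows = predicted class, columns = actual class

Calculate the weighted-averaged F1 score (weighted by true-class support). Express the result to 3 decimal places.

Per-class F1 score (2·TP/(2·TP+FP+FN)):
  1: TP=47, FP=5+4+12+1=22, FN=4+10+4+5=23 → 94/139 = 0.6763
  2: TP=17, FP=4+10+5+2=21, FN=5+4+3+2=14 → 34/69 = 0.4928
  3: TP=45, FP=10+4+3+4=21, FN=4+10+7+9=30 → 90/141 = 0.6383
  4: TP=45, FP=4+3+7+1=15, FN=12+5+3+4=24 → 90/129 = 0.6977
  5: TP=43, FP=5+2+9+4=20, FN=1+2+4+1=8 → 86/114 = 0.7544
Weighted-F1 score = Σ (supportᵢ/N)·F1 scoreᵢ with N=296: (70/296)·0.6763 + (31/296)·0.4928 + (75/296)·0.6383 + (69/296)·0.6977 + (51/296)·0.7544 = 0.666

0.666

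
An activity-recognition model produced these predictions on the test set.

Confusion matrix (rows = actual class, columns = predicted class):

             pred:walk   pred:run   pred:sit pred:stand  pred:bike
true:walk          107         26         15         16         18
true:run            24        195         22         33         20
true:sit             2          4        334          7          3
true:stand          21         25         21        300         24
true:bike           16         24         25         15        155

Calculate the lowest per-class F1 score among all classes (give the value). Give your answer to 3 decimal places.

0.608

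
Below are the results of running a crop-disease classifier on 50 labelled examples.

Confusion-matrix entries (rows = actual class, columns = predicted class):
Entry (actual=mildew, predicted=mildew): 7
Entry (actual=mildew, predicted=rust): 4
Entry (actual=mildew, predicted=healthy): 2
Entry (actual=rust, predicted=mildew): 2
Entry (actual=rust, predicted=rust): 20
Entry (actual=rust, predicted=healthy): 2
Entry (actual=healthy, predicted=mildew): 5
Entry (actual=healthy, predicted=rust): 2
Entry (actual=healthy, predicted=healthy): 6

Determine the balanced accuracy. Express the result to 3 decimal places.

Balanced accuracy = mean of per-class recall.
  mildew: recall = 7/13 = 0.5385
  rust: recall = 20/24 = 0.8333
  healthy: recall = 6/13 = 0.4615
Mean = (0.5385 + 0.8333 + 0.4615) / 3 = 0.611

0.611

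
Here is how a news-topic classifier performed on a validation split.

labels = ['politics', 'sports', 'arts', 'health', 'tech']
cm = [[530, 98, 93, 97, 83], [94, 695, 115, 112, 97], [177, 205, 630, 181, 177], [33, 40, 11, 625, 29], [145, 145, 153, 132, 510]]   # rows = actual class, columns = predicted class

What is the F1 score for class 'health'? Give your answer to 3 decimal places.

One-vs-rest for 'health': TP = diagonal; FP = other classes predicted 'health'; FN = 'health' predicted as other.
F1 score = 2·TP/(2·TP+FP+FN).
health: TP=625, FP=97+112+181+132=522, FN=33+40+11+29=113 → 1250/1885 = 0.6631

0.663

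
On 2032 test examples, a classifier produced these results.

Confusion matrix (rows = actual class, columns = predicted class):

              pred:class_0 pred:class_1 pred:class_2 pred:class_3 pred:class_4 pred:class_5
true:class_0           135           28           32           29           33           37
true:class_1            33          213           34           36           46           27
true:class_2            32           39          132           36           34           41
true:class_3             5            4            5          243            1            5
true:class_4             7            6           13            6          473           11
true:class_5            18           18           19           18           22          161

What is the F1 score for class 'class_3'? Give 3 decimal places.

0.770

One-vs-rest for 'class_3': TP = diagonal; FP = other classes predicted 'class_3'; FN = 'class_3' predicted as other.
F1 score = 2·TP/(2·TP+FP+FN).
class_3: TP=243, FP=29+36+36+6+18=125, FN=5+4+5+1+5=20 → 486/631 = 0.7702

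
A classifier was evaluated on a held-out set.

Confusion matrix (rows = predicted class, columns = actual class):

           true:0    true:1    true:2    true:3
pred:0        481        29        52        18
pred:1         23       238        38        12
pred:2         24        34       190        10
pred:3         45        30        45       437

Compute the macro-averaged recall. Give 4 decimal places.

Per-class recall (TP/(TP+FN)):
  0: TP=481, FN=23+24+45=92 → 481/573 = 0.83944
  1: TP=238, FN=29+34+30=93 → 238/331 = 0.71903
  2: TP=190, FN=52+38+45=135 → 190/325 = 0.58462
  3: TP=437, FN=18+12+10=40 → 437/477 = 0.91614
Macro-recall = mean = (0.83944 + 0.71903 + 0.58462 + 0.91614) / 4 = 0.7648

0.7648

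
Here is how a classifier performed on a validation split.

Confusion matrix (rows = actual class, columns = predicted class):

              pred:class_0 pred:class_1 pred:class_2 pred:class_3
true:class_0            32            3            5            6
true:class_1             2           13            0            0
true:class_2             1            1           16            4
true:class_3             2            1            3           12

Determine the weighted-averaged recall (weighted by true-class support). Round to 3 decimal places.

Per-class recall (TP/(TP+FN)):
  class_0: TP=32, FN=3+5+6=14 → 32/46 = 0.6957
  class_1: TP=13, FN=2+0+0=2 → 13/15 = 0.8667
  class_2: TP=16, FN=1+1+4=6 → 16/22 = 0.7273
  class_3: TP=12, FN=2+1+3=6 → 12/18 = 0.6667
Weighted-recall = Σ (supportᵢ/N)·recallᵢ with N=101: (46/101)·0.6957 + (15/101)·0.8667 + (22/101)·0.7273 + (18/101)·0.6667 = 0.723

0.723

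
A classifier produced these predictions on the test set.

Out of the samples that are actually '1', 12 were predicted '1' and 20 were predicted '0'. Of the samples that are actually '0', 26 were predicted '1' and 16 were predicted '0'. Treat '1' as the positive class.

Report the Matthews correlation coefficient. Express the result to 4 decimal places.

MCC = (TP·TN − FP·FN) / √((TP+FP)(TP+FN)(TN+FP)(TN+FN))
Numerator = 12·16 − 26·20 = -328
Denominator = √(38·32·42·36) = √1838592 = 1355.9469
MCC = -328 / 1355.9469 = -0.2419

-0.2419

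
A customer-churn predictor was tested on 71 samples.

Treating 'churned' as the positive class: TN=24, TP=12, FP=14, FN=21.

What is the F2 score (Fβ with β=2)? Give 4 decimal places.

0.3797

Fβ = (1+β²)·TP / ((1+β²)·TP + β²·FN + FP), with β²=4
= 5·12 / (5·12 + 4·21 + 14) = 0.3797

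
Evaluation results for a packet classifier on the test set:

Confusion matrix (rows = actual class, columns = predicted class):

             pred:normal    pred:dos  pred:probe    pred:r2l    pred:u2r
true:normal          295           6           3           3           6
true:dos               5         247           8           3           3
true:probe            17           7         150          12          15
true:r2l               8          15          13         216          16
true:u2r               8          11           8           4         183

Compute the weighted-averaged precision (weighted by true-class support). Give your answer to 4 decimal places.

Per-class precision (TP/(TP+FP)):
  normal: TP=295, FP=5+17+8+8=38 → 295/333 = 0.88589
  dos: TP=247, FP=6+7+15+11=39 → 247/286 = 0.86364
  probe: TP=150, FP=3+8+13+8=32 → 150/182 = 0.82418
  r2l: TP=216, FP=3+3+12+4=22 → 216/238 = 0.90756
  u2r: TP=183, FP=6+3+15+16=40 → 183/223 = 0.82063
Weighted-precision = Σ (supportᵢ/N)·precisionᵢ with N=1262: (313/1262)·0.88589 + (266/1262)·0.86364 + (201/1262)·0.82418 + (268/1262)·0.90756 + (214/1262)·0.82063 = 0.8649

0.8649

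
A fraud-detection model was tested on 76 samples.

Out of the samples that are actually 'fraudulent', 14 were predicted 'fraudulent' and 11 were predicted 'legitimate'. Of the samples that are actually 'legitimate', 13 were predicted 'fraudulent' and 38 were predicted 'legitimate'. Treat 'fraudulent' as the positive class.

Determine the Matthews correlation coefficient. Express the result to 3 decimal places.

MCC = (TP·TN − FP·FN) / √((TP+FP)(TP+FN)(TN+FP)(TN+FN))
Numerator = 14·38 − 13·11 = 389
Denominator = √(27·25·51·49) = √1686825 = 1298.7783
MCC = 389 / 1298.7783 = 0.300

0.300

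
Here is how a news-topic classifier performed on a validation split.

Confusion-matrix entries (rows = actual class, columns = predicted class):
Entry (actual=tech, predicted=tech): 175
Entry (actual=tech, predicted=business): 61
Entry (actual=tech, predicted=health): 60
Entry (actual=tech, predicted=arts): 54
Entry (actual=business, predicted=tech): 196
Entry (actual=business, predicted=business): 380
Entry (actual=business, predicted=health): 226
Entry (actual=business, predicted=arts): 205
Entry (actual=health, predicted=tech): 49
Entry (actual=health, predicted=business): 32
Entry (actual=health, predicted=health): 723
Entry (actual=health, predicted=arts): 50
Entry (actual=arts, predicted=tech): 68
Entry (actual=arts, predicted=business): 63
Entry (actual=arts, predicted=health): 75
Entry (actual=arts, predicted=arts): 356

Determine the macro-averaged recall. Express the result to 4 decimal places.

Per-class recall (TP/(TP+FN)):
  tech: TP=175, FN=61+60+54=175 → 175/350 = 0.50000
  business: TP=380, FN=196+226+205=627 → 380/1007 = 0.37736
  health: TP=723, FN=49+32+50=131 → 723/854 = 0.84660
  arts: TP=356, FN=68+63+75=206 → 356/562 = 0.63345
Macro-recall = mean = (0.50000 + 0.37736 + 0.84660 + 0.63345) / 4 = 0.5894

0.5894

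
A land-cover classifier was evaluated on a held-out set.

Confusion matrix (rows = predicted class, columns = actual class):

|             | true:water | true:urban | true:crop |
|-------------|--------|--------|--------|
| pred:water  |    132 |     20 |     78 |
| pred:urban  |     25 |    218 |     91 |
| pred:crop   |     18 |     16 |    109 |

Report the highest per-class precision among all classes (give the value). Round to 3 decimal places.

Per-class precision (TP/(TP+FP)):
  water: TP=132, FP=20+78=98 → 132/230 = 0.5739
  urban: TP=218, FP=25+91=116 → 218/334 = 0.6527
  crop: TP=109, FP=18+16=34 → 109/143 = 0.7622
Highest is class 'crop' with precision = 0.762.

0.762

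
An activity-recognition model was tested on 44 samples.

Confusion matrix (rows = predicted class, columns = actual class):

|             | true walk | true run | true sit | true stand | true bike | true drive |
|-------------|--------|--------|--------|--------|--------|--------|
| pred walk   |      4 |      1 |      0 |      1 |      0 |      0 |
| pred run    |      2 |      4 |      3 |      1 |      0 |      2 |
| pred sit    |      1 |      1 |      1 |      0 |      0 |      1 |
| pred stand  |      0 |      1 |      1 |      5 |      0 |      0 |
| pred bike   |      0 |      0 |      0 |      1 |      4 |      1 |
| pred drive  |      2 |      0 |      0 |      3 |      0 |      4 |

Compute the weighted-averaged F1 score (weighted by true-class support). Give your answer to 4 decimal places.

0.4985

Per-class F1 score (2·TP/(2·TP+FP+FN)):
  walk: TP=4, FP=1+0+1+0+0=2, FN=2+1+0+0+2=5 → 8/15 = 0.53333
  run: TP=4, FP=2+3+1+0+2=8, FN=1+1+1+0+0=3 → 8/19 = 0.42105
  sit: TP=1, FP=1+1+0+0+1=3, FN=0+3+1+0+0=4 → 2/9 = 0.22222
  stand: TP=5, FP=0+1+1+0+0=2, FN=1+1+0+1+3=6 → 10/18 = 0.55556
  bike: TP=4, FP=0+0+0+1+1=2, FN=0+0+0+0+0=0 → 8/10 = 0.80000
  drive: TP=4, FP=2+0+0+3+0=5, FN=0+2+1+0+1=4 → 8/17 = 0.47059
Weighted-F1 score = Σ (supportᵢ/N)·F1 scoreᵢ with N=44: (9/44)·0.53333 + (7/44)·0.42105 + (5/44)·0.22222 + (11/44)·0.55556 + (4/44)·0.80000 + (8/44)·0.47059 = 0.4985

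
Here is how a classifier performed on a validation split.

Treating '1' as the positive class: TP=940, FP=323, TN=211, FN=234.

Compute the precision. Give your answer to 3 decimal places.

0.744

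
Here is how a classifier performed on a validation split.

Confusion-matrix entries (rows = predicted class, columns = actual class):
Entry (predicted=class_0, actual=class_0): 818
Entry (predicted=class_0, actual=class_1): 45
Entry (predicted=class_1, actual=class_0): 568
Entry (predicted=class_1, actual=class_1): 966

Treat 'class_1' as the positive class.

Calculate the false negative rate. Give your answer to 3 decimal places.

0.045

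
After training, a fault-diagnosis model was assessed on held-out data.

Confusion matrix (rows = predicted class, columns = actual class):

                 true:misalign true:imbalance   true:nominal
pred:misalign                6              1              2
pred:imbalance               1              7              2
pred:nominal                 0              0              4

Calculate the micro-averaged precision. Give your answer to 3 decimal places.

0.739

Micro-averaging pools counts across classes: ΣTP=17, ΣFP=6, ΣFN=6.
Micro-precision = TP/(TP+FP) on pooled counts = 0.739 (equals overall accuracy in single-label multiclass).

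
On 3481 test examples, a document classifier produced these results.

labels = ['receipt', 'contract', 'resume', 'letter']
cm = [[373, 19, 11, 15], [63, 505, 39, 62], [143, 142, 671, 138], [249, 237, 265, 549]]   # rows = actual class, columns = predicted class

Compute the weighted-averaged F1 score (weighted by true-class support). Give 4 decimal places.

Per-class F1 score (2·TP/(2·TP+FP+FN)):
  receipt: TP=373, FP=63+143+249=455, FN=19+11+15=45 → 746/1246 = 0.59872
  contract: TP=505, FP=19+142+237=398, FN=63+39+62=164 → 1010/1572 = 0.64249
  resume: TP=671, FP=11+39+265=315, FN=143+142+138=423 → 1342/2080 = 0.64519
  letter: TP=549, FP=15+62+138=215, FN=249+237+265=751 → 1098/2064 = 0.53198
Weighted-F1 score = Σ (supportᵢ/N)·F1 scoreᵢ with N=3481: (418/3481)·0.59872 + (669/3481)·0.64249 + (1094/3481)·0.64519 + (1300/3481)·0.53198 = 0.5968

0.5968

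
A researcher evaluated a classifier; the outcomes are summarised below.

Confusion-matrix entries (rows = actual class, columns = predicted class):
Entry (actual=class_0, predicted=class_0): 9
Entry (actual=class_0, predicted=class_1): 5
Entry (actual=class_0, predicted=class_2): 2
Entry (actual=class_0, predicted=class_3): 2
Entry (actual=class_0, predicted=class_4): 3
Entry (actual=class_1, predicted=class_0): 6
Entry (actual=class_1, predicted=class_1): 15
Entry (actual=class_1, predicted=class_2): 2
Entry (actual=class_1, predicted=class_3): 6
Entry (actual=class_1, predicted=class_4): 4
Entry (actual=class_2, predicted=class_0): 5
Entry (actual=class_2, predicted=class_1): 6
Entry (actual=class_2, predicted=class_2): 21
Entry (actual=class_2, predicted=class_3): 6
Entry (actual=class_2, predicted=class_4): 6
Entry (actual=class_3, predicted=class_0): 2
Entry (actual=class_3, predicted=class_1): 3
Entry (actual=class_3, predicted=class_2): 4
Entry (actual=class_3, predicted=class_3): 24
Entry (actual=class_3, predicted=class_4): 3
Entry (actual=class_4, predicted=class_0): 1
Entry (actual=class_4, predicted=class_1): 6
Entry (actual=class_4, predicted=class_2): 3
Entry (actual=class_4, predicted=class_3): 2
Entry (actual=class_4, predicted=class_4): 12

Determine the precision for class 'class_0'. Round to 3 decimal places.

precision = TP/(TP+FP).
class_0: TP=9, FP=6+5+2+1=14 → 9/23 = 0.3913

0.391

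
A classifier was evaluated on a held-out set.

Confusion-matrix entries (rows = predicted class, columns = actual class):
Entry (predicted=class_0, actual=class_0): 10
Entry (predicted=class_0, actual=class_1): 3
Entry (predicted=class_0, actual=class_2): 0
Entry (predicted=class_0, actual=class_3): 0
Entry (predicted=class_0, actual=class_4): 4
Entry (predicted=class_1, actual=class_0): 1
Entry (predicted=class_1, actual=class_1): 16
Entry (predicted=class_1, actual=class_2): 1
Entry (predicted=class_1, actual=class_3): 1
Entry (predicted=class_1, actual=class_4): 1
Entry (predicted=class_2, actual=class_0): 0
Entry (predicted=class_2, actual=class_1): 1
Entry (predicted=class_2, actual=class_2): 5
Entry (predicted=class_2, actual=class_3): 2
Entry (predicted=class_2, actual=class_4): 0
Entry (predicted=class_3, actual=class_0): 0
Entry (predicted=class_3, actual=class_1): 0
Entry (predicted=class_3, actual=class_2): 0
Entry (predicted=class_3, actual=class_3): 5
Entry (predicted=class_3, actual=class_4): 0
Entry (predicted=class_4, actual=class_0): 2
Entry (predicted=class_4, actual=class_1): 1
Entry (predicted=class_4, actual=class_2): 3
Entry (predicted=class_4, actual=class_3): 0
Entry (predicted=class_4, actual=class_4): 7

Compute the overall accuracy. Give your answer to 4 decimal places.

Accuracy = trace / total = (10+16+5+5+7=43) / 63 = 43/63 = 0.6825

0.6825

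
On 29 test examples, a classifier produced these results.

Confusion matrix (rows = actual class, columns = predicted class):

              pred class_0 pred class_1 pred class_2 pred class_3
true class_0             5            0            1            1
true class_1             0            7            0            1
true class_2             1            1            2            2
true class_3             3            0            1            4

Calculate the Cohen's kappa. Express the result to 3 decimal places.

Observed agreement pₒ = trace/N = 18/29 = 0.6207
Expected agreement pₑ = Σ (rowᵢ·colᵢ)/N² = (7·9 + 8·8 + 6·4 + 8·8)/29² = 0.2556
κ = (pₒ − pₑ)/(1 − pₑ) = (0.6207 − 0.2556)/(1 − 0.2556) = 0.490

0.490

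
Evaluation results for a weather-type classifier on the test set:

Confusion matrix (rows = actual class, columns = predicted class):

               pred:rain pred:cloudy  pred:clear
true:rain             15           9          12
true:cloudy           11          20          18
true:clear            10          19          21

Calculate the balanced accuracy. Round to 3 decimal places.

0.415

Balanced accuracy = mean of per-class recall.
  rain: recall = 15/36 = 0.4167
  cloudy: recall = 20/49 = 0.4082
  clear: recall = 21/50 = 0.4200
Mean = (0.4167 + 0.4082 + 0.4200) / 3 = 0.415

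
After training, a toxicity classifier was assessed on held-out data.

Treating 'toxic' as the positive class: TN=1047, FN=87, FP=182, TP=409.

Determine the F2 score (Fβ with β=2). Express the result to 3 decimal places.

Fβ = (1+β²)·TP / ((1+β²)·TP + β²·FN + FP), with β²=4
= 5·409 / (5·409 + 4·87 + 182) = 0.794

0.794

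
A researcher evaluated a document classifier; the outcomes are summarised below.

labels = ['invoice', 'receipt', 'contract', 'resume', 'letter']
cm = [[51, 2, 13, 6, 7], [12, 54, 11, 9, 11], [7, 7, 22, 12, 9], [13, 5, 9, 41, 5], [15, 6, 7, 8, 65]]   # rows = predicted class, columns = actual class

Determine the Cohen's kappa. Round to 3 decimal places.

Observed agreement pₒ = trace/N = 233/407 = 0.5725
Expected agreement pₑ = Σ (rowᵢ·colᵢ)/N² = (98·79 + 74·97 + 62·57 + 76·73 + 97·101)/407² = 0.2040
κ = (pₒ − pₑ)/(1 − pₑ) = (0.5725 − 0.2040)/(1 − 0.2040) = 0.463

0.463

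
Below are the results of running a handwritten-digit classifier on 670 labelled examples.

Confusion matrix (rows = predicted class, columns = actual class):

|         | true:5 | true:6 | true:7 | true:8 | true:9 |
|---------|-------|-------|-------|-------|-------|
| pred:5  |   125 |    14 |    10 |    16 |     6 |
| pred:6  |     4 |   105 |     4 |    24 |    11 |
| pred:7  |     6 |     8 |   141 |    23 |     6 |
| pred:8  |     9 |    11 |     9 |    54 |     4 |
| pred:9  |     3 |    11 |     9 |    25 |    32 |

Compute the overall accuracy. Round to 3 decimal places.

0.682

Accuracy = trace / total = (125+105+141+54+32=457) / 670 = 457/670 = 0.682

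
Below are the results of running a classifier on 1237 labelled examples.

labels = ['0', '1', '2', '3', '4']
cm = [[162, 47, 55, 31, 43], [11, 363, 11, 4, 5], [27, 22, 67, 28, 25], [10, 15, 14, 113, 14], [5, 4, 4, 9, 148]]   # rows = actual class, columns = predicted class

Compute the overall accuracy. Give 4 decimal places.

Accuracy = trace / total = (162+363+67+113+148=853) / 1237 = 853/1237 = 0.6896

0.6896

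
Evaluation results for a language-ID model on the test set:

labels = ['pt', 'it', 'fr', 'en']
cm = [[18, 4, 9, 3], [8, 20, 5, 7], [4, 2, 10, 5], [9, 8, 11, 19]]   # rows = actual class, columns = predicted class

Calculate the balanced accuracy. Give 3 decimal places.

0.477

Balanced accuracy = mean of per-class recall.
  pt: recall = 18/34 = 0.5294
  it: recall = 20/40 = 0.5000
  fr: recall = 10/21 = 0.4762
  en: recall = 19/47 = 0.4043
Mean = (0.5294 + 0.5000 + 0.4762 + 0.4043) / 4 = 0.477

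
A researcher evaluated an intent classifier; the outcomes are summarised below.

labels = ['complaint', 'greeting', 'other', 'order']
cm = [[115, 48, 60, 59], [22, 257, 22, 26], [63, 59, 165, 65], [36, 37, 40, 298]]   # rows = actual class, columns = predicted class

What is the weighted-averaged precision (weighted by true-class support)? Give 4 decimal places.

0.5997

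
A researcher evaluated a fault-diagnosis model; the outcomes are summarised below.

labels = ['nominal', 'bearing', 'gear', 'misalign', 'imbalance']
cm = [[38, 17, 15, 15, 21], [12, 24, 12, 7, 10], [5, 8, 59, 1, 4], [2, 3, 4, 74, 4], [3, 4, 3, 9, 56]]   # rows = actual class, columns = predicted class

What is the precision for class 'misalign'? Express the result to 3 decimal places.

0.698

precision = TP/(TP+FP).
misalign: TP=74, FP=15+7+1+9=32 → 74/106 = 0.6981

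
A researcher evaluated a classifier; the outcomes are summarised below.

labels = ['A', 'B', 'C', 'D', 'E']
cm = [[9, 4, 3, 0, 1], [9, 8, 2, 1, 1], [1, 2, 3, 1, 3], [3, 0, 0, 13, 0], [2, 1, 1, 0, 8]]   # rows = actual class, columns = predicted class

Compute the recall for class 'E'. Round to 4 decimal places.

0.6667

One-vs-rest for 'E': TP = diagonal; FP = other classes predicted 'E'; FN = 'E' predicted as other.
recall = TP/(TP+FN).
E: TP=8, FN=2+1+1+0=4 → 8/12 = 0.66667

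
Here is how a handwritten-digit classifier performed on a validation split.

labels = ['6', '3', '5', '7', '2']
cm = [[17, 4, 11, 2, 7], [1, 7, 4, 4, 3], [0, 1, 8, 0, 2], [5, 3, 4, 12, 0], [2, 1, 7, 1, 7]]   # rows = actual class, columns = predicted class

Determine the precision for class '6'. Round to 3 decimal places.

One-vs-rest for '6': TP = diagonal; FP = other classes predicted '6'; FN = '6' predicted as other.
precision = TP/(TP+FP).
6: TP=17, FP=1+0+5+2=8 → 17/25 = 0.6800

0.680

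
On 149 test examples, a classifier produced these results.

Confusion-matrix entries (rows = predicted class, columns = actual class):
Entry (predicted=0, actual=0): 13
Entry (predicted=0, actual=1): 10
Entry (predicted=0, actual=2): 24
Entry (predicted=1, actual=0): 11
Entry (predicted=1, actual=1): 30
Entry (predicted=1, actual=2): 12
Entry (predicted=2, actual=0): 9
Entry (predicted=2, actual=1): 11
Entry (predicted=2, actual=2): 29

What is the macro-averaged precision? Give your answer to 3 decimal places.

0.478

Per-class precision (TP/(TP+FP)):
  0: TP=13, FP=10+24=34 → 13/47 = 0.2766
  1: TP=30, FP=11+12=23 → 30/53 = 0.5660
  2: TP=29, FP=9+11=20 → 29/49 = 0.5918
Macro-precision = mean = (0.2766 + 0.5660 + 0.5918) / 3 = 0.478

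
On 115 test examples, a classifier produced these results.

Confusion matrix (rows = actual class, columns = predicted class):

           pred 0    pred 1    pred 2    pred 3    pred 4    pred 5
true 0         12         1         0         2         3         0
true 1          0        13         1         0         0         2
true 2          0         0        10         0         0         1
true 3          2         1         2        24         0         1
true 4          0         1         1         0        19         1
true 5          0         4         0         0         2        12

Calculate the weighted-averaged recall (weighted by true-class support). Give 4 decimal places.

Per-class recall (TP/(TP+FN)):
  0: TP=12, FN=1+0+2+3+0=6 → 12/18 = 0.66667
  1: TP=13, FN=0+1+0+0+2=3 → 13/16 = 0.81250
  2: TP=10, FN=0+0+0+0+1=1 → 10/11 = 0.90909
  3: TP=24, FN=2+1+2+0+1=6 → 24/30 = 0.80000
  4: TP=19, FN=0+1+1+0+1=3 → 19/22 = 0.86364
  5: TP=12, FN=0+4+0+0+2=6 → 12/18 = 0.66667
Weighted-recall = Σ (supportᵢ/N)·recallᵢ with N=115: (18/115)·0.66667 + (16/115)·0.81250 + (11/115)·0.90909 + (30/115)·0.80000 + (22/115)·0.86364 + (18/115)·0.66667 = 0.7826

0.7826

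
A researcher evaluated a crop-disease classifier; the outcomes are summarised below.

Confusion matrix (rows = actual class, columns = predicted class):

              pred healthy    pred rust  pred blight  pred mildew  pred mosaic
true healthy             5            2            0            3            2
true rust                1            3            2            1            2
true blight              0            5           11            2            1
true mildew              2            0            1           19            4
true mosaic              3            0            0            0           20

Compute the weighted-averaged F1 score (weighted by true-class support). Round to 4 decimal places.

0.6493

Per-class F1 score (2·TP/(2·TP+FP+FN)):
  healthy: TP=5, FP=1+0+2+3=6, FN=2+0+3+2=7 → 10/23 = 0.43478
  rust: TP=3, FP=2+5+0+0=7, FN=1+2+1+2=6 → 6/19 = 0.31579
  blight: TP=11, FP=0+2+1+0=3, FN=0+5+2+1=8 → 22/33 = 0.66667
  mildew: TP=19, FP=3+1+2+0=6, FN=2+0+1+4=7 → 38/51 = 0.74510
  mosaic: TP=20, FP=2+2+1+4=9, FN=3+0+0+0=3 → 40/52 = 0.76923
Weighted-F1 score = Σ (supportᵢ/N)·F1 scoreᵢ with N=89: (12/89)·0.43478 + (9/89)·0.31579 + (19/89)·0.66667 + (26/89)·0.74510 + (23/89)·0.76923 = 0.6493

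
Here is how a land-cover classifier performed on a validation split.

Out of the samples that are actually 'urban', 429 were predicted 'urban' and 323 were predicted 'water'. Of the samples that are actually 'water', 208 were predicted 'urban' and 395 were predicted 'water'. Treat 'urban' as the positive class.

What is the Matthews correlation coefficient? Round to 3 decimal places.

MCC = (TP·TN − FP·FN) / √((TP+FP)(TP+FN)(TN+FP)(TN+FN))
Numerator = 429·395 − 208·323 = 102271
Denominator = √(637·752·603·718) = √207395356896 = 455406.8037
MCC = 102271 / 455406.8037 = 0.225

0.225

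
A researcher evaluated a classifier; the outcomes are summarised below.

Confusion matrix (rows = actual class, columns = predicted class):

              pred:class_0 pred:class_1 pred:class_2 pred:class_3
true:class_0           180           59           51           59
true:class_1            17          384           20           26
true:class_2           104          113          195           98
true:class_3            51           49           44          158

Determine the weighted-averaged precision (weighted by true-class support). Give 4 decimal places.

Per-class precision (TP/(TP+FP)):
  class_0: TP=180, FP=17+104+51=172 → 180/352 = 0.51136
  class_1: TP=384, FP=59+113+49=221 → 384/605 = 0.63471
  class_2: TP=195, FP=51+20+44=115 → 195/310 = 0.62903
  class_3: TP=158, FP=59+26+98=183 → 158/341 = 0.46334
Weighted-precision = Σ (supportᵢ/N)·precisionᵢ with N=1608: (349/1608)·0.51136 + (447/1608)·0.63471 + (510/1608)·0.62903 + (302/1608)·0.46334 = 0.5740

0.5740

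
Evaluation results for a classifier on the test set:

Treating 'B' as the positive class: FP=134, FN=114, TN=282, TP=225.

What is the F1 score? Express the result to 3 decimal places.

0.645

Precision = TP/(TP+FP) = 225/359 = 0.6267
Recall = TP/(TP+FN) = 225/339 = 0.6637
F1 = 2·TP/(2·TP+FP+FN) = 450/698 = 0.645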